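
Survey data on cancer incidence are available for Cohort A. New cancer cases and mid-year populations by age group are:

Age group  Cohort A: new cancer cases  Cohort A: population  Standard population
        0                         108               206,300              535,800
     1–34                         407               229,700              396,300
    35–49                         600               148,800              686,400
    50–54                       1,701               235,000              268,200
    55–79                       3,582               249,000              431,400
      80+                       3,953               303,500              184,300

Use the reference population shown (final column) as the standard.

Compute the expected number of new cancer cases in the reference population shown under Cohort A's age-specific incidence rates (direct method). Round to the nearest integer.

Age-specific rates per 100,000 for Cohort A: 52.35, 177.19, 403.23, 723.83, 1438.55, 1302.47.
Expected new cancer cases = Σ (standard pop × age-specific rate ÷ 100,000)
= 535,800×52.35/100,000 + 396,300×177.19/100,000 + 686,400×403.23/100,000 + 268,200×723.83/100,000 + 431,400×1438.55/100,000 + 184,300×1302.47/100,000
= 280.50 + 702.19 + 2767.74 + 1941.31 + 6205.92 + 2400.45 = 14298.12.

14298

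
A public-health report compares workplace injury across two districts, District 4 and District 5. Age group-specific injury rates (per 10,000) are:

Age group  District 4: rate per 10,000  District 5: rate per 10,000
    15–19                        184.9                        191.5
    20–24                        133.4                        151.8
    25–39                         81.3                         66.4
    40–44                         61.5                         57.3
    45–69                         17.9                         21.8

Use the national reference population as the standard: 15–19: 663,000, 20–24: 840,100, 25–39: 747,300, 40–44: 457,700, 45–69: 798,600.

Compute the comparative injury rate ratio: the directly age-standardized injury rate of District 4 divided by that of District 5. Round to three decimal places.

0.972

Standard total = 3,506,700; weights = 0.1891, 0.2396, 0.2131, 0.1305, 0.2277.
District 4: 0.1891×184.9 + 0.2396×133.4 + 0.2131×81.3 + 0.1305×61.5 + 0.2277×17.9 = 96.3461 per 10,000.
District 5: 0.1891×191.5 + 0.2396×151.8 + 0.2131×66.4 + 0.1305×57.3 + 0.2277×21.8 = 99.1668 per 10,000.
Ratio = 96.3461 ÷ 99.1668 = 0.97156.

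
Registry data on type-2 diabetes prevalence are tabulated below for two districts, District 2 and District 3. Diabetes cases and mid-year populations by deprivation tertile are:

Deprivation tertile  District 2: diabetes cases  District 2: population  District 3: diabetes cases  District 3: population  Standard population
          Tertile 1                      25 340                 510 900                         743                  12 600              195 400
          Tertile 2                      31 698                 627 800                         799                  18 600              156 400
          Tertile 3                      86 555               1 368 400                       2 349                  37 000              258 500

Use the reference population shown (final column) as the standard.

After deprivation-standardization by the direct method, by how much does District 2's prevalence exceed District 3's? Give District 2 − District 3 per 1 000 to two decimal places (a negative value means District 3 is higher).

Deprivation-specific rates per 1 000 for District 2: 49.599, 50.491, 63.253.
For District 3: 58.968, 42.957, 63.486.
Standard total = 610 300; weights = 0.3202, 0.2563, 0.4236.
District 2: 0.3202×49.599 + 0.2563×50.491 + 0.4236×63.253 = 55.6106 per 1 000.
District 3: 0.3202×58.968 + 0.2563×42.957 + 0.4236×63.486 = 56.7788 per 1 000.
Difference = 55.6106 − 56.7788 = -1.1682.

-1.17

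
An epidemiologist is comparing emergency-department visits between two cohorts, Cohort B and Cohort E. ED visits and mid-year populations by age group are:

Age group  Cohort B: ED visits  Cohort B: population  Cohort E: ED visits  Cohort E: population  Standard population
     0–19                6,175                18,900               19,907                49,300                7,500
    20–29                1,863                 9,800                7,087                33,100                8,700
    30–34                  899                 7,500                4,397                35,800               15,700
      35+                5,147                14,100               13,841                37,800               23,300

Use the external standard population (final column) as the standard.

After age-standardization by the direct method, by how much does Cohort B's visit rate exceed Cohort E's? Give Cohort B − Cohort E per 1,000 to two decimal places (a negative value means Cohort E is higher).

-15.57

Age-specific rates per 1,000 for Cohort B: 326.720, 190.102, 119.867, 365.035.
For Cohort E: 403.793, 214.109, 122.821, 366.164.
Standard total = 55,200; weights = 0.1359, 0.1576, 0.2844, 0.4221.
Cohort B: 0.1359×326.720 + 0.1576×190.102 + 0.2844×119.867 + 0.4221×365.035 = 262.5275 per 1,000.
Cohort E: 0.1359×403.793 + 0.1576×214.109 + 0.2844×122.821 + 0.4221×366.164 = 278.0998 per 1,000.
Difference = 262.5275 − 278.0998 = -15.5723.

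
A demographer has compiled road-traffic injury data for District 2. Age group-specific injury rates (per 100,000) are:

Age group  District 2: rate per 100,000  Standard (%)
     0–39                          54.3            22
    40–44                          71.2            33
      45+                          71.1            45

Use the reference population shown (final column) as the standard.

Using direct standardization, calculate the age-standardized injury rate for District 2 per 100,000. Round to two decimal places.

67.44

Standard weights: 0.22, 0.33, 0.45.
Standardized rate: 0.2200×54.3 + 0.3300×71.2 + 0.4500×71.1 = 67.4370 per 100,000.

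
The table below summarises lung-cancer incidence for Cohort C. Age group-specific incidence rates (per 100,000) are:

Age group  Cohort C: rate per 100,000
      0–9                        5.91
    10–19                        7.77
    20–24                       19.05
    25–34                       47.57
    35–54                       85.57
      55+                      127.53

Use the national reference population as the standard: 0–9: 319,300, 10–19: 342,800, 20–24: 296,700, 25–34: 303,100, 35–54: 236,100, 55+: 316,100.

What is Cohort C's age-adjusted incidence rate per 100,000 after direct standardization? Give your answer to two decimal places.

46.93

Standard total = 1,814,100; weights = 0.1760, 0.1890, 0.1636, 0.1671, 0.1301, 0.1742.
Standardized rate: 0.1760×5.91 + 0.1890×7.77 + 0.1636×19.05 + 0.1671×47.57 + 0.1301×85.57 + 0.1742×127.53 = 46.9305 per 100,000.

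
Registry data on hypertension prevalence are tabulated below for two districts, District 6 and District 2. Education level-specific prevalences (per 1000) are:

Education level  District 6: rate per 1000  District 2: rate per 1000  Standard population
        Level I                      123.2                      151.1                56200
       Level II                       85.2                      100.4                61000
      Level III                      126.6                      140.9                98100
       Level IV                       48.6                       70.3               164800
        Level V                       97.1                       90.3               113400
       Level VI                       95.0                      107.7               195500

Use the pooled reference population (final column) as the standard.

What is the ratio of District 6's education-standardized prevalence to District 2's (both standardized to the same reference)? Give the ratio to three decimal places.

0.871

Standard total = 689000; weights = 0.0816, 0.0885, 0.1424, 0.2392, 0.1646, 0.2837.
District 6: 0.0816×123.2 + 0.0885×85.2 + 0.1424×126.6 + 0.2392×48.6 + 0.1646×97.1 + 0.2837×95.0 = 90.1791 per 1000.
District 2: 0.0816×151.1 + 0.0885×100.4 + 0.1424×140.9 + 0.2392×70.3 + 0.1646×90.3 + 0.2837×107.7 = 103.5113 per 1000.
Ratio = 90.1791 ÷ 103.5113 = 0.87120.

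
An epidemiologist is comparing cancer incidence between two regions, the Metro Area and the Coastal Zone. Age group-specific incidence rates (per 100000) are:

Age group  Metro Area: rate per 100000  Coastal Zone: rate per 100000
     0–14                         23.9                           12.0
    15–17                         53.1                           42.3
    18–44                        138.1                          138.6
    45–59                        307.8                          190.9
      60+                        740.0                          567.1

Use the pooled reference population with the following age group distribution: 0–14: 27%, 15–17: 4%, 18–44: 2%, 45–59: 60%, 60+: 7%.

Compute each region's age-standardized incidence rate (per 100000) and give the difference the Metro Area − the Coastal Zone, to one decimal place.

Standard weights: 0.27, 0.04, 0.02, 0.60, 0.07.
The Metro Area: 0.2700×23.9 + 0.0400×53.1 + 0.0200×138.1 + 0.6000×307.8 + 0.0700×740.0 = 247.8190 per 100000.
The Coastal Zone: 0.2700×12.0 + 0.0400×42.3 + 0.0200×138.6 + 0.6000×190.9 + 0.0700×567.1 = 161.9410 per 100000.
Difference = 247.8190 − 161.9410 = 85.8780.

85.9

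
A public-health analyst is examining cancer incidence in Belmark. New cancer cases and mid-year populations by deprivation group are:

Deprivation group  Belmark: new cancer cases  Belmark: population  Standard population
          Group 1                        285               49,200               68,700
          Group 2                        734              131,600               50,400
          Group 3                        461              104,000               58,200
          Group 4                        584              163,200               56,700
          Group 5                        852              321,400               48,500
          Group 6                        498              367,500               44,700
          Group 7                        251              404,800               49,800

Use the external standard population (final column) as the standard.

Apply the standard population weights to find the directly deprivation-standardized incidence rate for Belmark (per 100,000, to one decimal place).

Deprivation-specific rates per 100,000 for Belmark: 579.27, 557.75, 443.27, 357.84, 265.09, 135.51, 62.01.
Standard total = 377,000; weights = 0.1822, 0.1337, 0.1544, 0.1504, 0.1286, 0.1186, 0.1321.
Standardized rate: 0.1822×579.27 + 0.1337×557.75 + 0.1544×443.27 + 0.1504×357.84 + 0.1286×265.09 + 0.1186×135.51 + 0.1321×62.01 = 360.7332 per 100,000.

360.7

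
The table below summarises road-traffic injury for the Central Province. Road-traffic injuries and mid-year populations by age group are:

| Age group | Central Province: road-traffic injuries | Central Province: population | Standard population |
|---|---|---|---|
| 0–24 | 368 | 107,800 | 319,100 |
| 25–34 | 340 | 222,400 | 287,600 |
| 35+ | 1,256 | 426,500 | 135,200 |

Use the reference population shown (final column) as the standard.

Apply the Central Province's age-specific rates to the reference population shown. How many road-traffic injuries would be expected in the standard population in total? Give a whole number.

1927

Age-specific rates per 100,000 for the Central Province: 341.37, 152.88, 294.49.
Expected road-traffic injuries = Σ (standard pop × age-specific rate ÷ 100,000)
= 319,100×341.37/100,000 + 287,600×152.88/100,000 + 135,200×294.49/100,000
= 1089.32 + 439.68 + 398.15 = 1927.15.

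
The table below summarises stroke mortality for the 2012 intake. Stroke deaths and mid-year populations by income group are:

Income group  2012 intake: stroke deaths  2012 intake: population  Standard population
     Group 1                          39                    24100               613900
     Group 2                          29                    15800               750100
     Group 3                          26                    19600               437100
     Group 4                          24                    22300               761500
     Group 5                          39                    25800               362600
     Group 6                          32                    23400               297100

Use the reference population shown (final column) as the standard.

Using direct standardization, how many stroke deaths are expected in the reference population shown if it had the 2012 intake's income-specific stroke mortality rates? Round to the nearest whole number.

Income-specific rates per 100000 for the 2012 intake: 161.83, 183.54, 132.65, 107.62, 151.16, 136.75.
Expected stroke deaths = Σ (standard pop × income-specific rate ÷ 100000)
= 613900×161.83/100000 + 750100×183.54/100000 + 437100×132.65/100000 + 761500×107.62/100000 + 362600×151.16/100000 + 297100×136.75/100000
= 993.45 + 1376.77 + 579.83 + 819.55 + 548.12 + 406.29 = 4724.00.

4724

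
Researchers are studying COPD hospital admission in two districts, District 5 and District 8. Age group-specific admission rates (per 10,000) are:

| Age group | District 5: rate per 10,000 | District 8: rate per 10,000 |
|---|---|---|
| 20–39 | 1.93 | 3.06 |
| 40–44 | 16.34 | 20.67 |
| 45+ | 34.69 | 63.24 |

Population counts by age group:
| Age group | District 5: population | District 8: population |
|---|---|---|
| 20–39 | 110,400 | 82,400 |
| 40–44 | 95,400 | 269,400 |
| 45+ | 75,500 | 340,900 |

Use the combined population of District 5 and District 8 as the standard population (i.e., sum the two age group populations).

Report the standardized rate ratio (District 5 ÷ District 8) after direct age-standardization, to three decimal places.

Combined standard total = 974,000; weights = 0.1979, 0.3745, 0.4275.
District 5: 0.1979×1.93 + 0.3745×16.34 + 0.4275×34.69 = 21.3325 per 10,000.
District 8: 0.1979×3.06 + 0.3745×20.67 + 0.4275×63.24 = 35.3835 per 10,000.
Ratio = 21.3325 ÷ 35.3835 = 0.60289.

0.603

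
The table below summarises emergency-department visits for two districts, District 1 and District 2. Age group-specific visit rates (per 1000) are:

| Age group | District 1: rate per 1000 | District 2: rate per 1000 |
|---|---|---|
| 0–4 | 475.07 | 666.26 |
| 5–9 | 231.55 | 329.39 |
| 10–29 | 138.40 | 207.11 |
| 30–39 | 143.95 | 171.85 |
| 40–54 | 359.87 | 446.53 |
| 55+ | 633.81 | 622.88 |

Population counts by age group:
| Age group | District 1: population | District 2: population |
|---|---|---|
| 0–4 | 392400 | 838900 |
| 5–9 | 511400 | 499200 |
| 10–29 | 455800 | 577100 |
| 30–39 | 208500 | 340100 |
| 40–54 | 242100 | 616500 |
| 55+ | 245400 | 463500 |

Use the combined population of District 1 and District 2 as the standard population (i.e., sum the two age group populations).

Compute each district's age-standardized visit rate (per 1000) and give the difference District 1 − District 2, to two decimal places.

-90.38

Combined standard total = 5390900; weights = 0.2284, 0.1875, 0.1916, 0.1018, 0.1593, 0.1315.
District 1: 0.2284×475.07 + 0.1875×231.55 + 0.1916×138.40 + 0.1018×143.95 + 0.1593×359.87 + 0.1315×633.81 = 333.7429 per 1000.
District 2: 0.2284×666.26 + 0.1875×329.39 + 0.1916×207.11 + 0.1018×171.85 + 0.1593×446.53 + 0.1315×622.88 = 424.1219 per 1000.
Difference = 333.7429 − 424.1219 = -90.3789.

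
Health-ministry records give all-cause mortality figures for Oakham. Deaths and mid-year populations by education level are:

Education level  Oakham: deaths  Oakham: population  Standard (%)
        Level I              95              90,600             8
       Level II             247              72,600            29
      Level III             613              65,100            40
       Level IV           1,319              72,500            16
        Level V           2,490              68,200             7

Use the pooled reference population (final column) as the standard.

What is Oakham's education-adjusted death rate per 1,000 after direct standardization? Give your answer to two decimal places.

Education-specific rates per 1,000 for Oakham: 1.049, 3.402, 9.416, 18.193, 36.510.
Standard weights: 0.08, 0.29, 0.40, 0.16, 0.07.
Standardized rate: 0.0800×1.049 + 0.2900×3.402 + 0.4000×9.416 + 0.1600×18.193 + 0.0700×36.510 = 10.3037 per 1,000.

10.30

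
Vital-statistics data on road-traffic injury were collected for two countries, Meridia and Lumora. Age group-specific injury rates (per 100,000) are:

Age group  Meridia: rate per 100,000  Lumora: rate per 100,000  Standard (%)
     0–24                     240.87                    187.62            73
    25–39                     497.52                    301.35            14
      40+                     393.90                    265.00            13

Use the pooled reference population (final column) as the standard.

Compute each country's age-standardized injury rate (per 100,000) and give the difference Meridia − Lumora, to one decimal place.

Standard weights: 0.73, 0.14, 0.13.
Meridia: 0.7300×240.87 + 0.1400×497.52 + 0.1300×393.90 = 296.6949 per 100,000.
Lumora: 0.7300×187.62 + 0.1400×301.35 + 0.1300×265.00 = 213.6016 per 100,000.
Difference = 296.6949 − 213.6016 = 83.0933.

83.1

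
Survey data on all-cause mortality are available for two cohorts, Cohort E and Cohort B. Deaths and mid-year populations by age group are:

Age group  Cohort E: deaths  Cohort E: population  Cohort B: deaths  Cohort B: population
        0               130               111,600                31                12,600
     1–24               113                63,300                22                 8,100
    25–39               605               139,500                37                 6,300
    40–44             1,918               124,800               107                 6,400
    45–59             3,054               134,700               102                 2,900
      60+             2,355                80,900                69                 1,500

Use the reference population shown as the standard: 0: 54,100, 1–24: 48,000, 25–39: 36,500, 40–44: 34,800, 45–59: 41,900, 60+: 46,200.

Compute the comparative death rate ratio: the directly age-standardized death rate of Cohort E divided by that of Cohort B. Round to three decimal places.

Age-specific rates per 1,000 for Cohort E: 1.165, 1.785, 4.337, 15.369, 22.673, 29.110.
For Cohort B: 2.460, 2.716, 5.873, 16.719, 35.172, 46.000.
Standard total = 261,500; weights = 0.2069, 0.1836, 0.1396, 0.1331, 0.1602, 0.1767.
Cohort E: 0.2069×1.165 + 0.1836×1.785 + 0.1396×4.337 + 0.1331×15.369 + 0.1602×22.673 + 0.1767×29.110 = 11.9950 per 1,000.
Cohort B: 0.2069×2.460 + 0.1836×2.716 + 0.1396×5.873 + 0.1331×16.719 + 0.1602×35.172 + 0.1767×46.000 = 17.8148 per 1,000.
Ratio = 11.9950 ÷ 17.8148 = 0.67332.

0.673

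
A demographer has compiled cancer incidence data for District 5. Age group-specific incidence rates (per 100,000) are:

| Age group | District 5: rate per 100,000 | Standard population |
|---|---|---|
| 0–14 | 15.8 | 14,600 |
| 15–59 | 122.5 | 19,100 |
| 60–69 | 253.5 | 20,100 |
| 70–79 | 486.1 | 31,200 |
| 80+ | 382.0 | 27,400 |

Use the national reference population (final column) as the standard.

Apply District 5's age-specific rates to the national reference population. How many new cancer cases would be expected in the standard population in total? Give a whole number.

Expected new cancer cases = Σ (standard pop × age-specific rate ÷ 100,000)
= 14,600×15.8/100,000 + 19,100×122.5/100,000 + 20,100×253.5/100,000 + 31,200×486.1/100,000 + 27,400×382.0/100,000
= 2.31 + 23.40 + 50.95 + 151.66 + 104.67 = 332.99.

333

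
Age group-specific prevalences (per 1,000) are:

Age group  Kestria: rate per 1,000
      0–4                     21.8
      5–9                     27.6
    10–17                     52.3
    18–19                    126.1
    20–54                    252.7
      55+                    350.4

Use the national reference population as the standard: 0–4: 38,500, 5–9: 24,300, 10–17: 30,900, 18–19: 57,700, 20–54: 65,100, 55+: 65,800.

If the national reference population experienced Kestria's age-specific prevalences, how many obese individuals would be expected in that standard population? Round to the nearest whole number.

Expected obese individuals = Σ (standard pop × age-specific rate ÷ 1,000)
= 38,500×21.8/1,000 + 24,300×27.6/1,000 + 30,900×52.3/1,000 + 57,700×126.1/1,000 + 65,100×252.7/1,000 + 65,800×350.4/1,000
= 839.30 + 670.68 + 1616.07 + 7275.97 + 16450.77 + 23056.32 = 49909.11.

49909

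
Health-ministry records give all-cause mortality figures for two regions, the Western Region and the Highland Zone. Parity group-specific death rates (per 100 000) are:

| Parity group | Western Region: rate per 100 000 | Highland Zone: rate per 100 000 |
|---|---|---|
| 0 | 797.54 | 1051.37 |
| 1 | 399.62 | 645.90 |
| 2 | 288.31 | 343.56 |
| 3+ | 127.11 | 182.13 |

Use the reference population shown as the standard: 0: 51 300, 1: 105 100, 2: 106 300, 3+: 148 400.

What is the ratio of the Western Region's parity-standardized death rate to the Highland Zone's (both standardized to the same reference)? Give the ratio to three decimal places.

Standard total = 411 100; weights = 0.1248, 0.2557, 0.2586, 0.3610.
The Western Region: 0.1248×797.54 + 0.2557×399.62 + 0.2586×288.31 + 0.3610×127.11 = 322.1220 per 100 000.
The Highland Zone: 0.1248×1051.37 + 0.2557×645.90 + 0.2586×343.56 + 0.3610×182.13 = 450.9071 per 100 000.
Ratio = 322.1220 ÷ 450.9071 = 0.71439.

0.714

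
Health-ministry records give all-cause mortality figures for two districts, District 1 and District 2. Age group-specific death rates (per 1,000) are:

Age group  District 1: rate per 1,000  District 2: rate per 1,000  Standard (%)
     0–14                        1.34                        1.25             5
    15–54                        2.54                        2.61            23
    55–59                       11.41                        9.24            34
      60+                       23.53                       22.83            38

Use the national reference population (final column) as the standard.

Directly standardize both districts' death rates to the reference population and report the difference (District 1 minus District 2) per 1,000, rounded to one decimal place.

1.0

Standard weights: 0.05, 0.23, 0.34, 0.38.
District 1: 0.0500×1.34 + 0.2300×2.54 + 0.3400×11.41 + 0.3800×23.53 = 13.4720 per 1,000.
District 2: 0.0500×1.25 + 0.2300×2.61 + 0.3400×9.24 + 0.3800×22.83 = 12.4798 per 1,000.
Difference = 13.4720 − 12.4798 = 0.9922.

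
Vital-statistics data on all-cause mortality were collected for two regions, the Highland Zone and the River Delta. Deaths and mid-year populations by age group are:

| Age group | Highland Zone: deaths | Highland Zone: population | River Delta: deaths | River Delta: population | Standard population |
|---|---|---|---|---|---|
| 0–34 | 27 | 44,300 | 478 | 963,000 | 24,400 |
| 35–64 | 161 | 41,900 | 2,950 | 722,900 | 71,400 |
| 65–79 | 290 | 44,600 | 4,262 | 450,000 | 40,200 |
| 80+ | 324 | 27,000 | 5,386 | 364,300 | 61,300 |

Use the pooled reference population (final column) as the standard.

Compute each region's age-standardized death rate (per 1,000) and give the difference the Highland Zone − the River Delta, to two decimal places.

Age-specific rates per 1,000 for the Highland Zone: 0.609, 3.842, 6.502, 12.000.
For the River Delta: 0.496, 4.081, 9.471, 14.785.
Standard total = 197,300; weights = 0.1237, 0.3619, 0.2038, 0.3107.
The Highland Zone: 0.1237×0.609 + 0.3619×3.842 + 0.2038×6.502 + 0.3107×12.000 = 6.5191 per 1,000.
The River Delta: 0.1237×0.496 + 0.3619×4.081 + 0.2038×9.471 + 0.3107×14.785 = 8.0614 per 1,000.
Difference = 6.5191 − 8.0614 = -1.5423.

-1.54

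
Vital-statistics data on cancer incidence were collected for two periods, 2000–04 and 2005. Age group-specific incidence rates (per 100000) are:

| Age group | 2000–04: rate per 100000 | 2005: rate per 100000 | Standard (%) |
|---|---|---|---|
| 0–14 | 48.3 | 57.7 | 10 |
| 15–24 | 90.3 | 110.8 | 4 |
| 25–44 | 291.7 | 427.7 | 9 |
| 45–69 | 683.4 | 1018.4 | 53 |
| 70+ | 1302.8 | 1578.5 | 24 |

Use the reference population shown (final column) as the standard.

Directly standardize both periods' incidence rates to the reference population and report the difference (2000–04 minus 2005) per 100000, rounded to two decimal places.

-257.72

Standard weights: 0.10, 0.04, 0.09, 0.53, 0.24.
2000–04: 0.1000×48.3 + 0.0400×90.3 + 0.0900×291.7 + 0.5300×683.4 + 0.2400×1302.8 = 709.5690 per 100000.
2005: 0.1000×57.7 + 0.0400×110.8 + 0.0900×427.7 + 0.5300×1018.4 + 0.2400×1578.5 = 967.2870 per 100000.
Difference = 709.5690 − 967.2870 = -257.7180.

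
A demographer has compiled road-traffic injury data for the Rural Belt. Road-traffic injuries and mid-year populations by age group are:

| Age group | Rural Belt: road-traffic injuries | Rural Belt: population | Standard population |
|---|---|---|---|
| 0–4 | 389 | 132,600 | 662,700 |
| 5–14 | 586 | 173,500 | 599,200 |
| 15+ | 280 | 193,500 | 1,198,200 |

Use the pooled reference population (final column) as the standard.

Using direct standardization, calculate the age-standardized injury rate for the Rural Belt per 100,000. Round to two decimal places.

231.77

Age-specific rates per 100,000 for the Rural Belt: 293.36, 337.75, 144.70.
Standard total = 2,460,100; weights = 0.2694, 0.2436, 0.4871.
Standardized rate: 0.2694×293.36 + 0.2436×337.75 + 0.4871×144.70 = 231.7695 per 100,000.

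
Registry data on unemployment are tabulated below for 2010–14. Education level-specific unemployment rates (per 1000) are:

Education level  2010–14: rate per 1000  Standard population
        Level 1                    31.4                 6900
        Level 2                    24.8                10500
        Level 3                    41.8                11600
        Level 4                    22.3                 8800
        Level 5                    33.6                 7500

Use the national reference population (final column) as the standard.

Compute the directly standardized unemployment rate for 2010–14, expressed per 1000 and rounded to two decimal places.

31.13

Standard total = 45300; weights = 0.1523, 0.2318, 0.2561, 0.1943, 0.1656.
Standardized rate: 0.1523×31.4 + 0.2318×24.8 + 0.2561×41.8 + 0.1943×22.3 + 0.1656×33.6 = 31.1298 per 1000.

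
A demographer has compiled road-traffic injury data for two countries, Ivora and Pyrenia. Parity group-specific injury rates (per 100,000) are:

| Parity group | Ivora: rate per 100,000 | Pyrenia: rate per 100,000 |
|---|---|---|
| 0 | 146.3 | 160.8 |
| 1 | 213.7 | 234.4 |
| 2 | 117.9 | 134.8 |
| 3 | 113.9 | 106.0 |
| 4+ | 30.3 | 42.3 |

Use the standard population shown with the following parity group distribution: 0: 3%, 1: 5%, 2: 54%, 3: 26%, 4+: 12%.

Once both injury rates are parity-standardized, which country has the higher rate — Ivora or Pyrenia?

Standard weights: 0.03, 0.05, 0.54, 0.26, 0.12.
Ivora: 0.0300×146.3 + 0.0500×213.7 + 0.5400×117.9 + 0.2600×113.9 + 0.1200×30.3 = 111.9900 per 100,000.
Pyrenia: 0.0300×160.8 + 0.0500×234.4 + 0.5400×134.8 + 0.2600×106.0 + 0.1200×42.3 = 121.9720 per 100,000.

Pyrenia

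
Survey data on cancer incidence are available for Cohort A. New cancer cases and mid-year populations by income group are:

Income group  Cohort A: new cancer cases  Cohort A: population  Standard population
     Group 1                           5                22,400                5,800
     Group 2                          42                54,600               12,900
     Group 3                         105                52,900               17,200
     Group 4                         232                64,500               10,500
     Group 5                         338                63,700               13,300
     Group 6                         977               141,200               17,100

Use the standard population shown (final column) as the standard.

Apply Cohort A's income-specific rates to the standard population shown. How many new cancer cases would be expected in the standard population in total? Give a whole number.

272

Income-specific rates per 100,000 for Cohort A: 22.32, 76.92, 198.49, 359.69, 530.61, 691.93.
Expected new cancer cases = Σ (standard pop × income-specific rate ÷ 100,000)
= 5,800×22.32/100,000 + 12,900×76.92/100,000 + 17,200×198.49/100,000 + 10,500×359.69/100,000 + 13,300×530.61/100,000 + 17,100×691.93/100,000
= 1.29 + 9.92 + 34.14 + 37.77 + 70.57 + 118.32 = 272.02.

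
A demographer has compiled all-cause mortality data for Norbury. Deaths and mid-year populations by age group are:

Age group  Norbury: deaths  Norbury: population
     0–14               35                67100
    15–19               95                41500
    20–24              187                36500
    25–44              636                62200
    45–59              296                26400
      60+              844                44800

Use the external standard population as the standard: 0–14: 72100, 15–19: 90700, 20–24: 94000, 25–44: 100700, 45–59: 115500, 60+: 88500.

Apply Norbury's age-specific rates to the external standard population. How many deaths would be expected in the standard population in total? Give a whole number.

4719

Age-specific rates per 100000 for Norbury: 52.16, 228.92, 512.33, 1022.51, 1121.21, 1883.93.
Expected deaths = Σ (standard pop × age-specific rate ÷ 100000)
= 72100×52.16/100000 + 90700×228.92/100000 + 94000×512.33/100000 + 100700×1022.51/100000 + 115500×1121.21/100000 + 88500×1883.93/100000
= 37.61 + 207.63 + 481.59 + 1029.67 + 1295.00 + 1667.28 = 4718.77.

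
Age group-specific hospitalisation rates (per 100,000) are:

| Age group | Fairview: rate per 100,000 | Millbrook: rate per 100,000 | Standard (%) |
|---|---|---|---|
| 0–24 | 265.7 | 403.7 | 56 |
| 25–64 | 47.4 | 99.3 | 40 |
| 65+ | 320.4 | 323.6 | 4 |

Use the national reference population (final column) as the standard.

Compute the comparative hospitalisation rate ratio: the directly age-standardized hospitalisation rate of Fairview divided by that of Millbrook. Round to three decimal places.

Standard weights: 0.56, 0.40, 0.04.
Fairview: 0.5600×265.7 + 0.4000×47.4 + 0.0400×320.4 = 180.5680 per 100,000.
Millbrook: 0.5600×403.7 + 0.4000×99.3 + 0.0400×323.6 = 278.7360 per 100,000.
Ratio = 180.5680 ÷ 278.7360 = 0.64781.

0.648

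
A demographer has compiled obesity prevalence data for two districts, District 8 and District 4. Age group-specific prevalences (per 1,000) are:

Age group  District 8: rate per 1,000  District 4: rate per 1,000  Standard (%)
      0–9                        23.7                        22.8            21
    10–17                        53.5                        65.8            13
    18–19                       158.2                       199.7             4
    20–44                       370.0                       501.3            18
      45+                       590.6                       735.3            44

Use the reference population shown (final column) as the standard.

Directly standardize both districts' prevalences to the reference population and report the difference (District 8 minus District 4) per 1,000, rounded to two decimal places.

-90.37

Standard weights: 0.21, 0.13, 0.04, 0.18, 0.44.
District 8: 0.2100×23.7 + 0.1300×53.5 + 0.0400×158.2 + 0.1800×370.0 + 0.4400×590.6 = 344.7240 per 1,000.
District 4: 0.2100×22.8 + 0.1300×65.8 + 0.0400×199.7 + 0.1800×501.3 + 0.4400×735.3 = 435.0960 per 1,000.
Difference = 344.7240 − 435.0960 = -90.3720.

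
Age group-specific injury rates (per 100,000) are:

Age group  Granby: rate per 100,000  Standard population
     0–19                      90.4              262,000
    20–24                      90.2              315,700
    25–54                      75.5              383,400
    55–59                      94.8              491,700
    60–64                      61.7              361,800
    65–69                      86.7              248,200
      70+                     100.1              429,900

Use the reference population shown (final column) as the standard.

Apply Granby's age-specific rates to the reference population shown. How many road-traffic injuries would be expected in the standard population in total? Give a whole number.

Expected road-traffic injuries = Σ (standard pop × age-specific rate ÷ 100,000)
= 262,000×90.4/100,000 + 315,700×90.2/100,000 + 383,400×75.5/100,000 + 491,700×94.8/100,000 + 361,800×61.7/100,000 + 248,200×86.7/100,000 + 429,900×100.1/100,000
= 236.85 + 284.76 + 289.47 + 466.13 + 223.23 + 215.19 + 430.33 = 2145.96.

2146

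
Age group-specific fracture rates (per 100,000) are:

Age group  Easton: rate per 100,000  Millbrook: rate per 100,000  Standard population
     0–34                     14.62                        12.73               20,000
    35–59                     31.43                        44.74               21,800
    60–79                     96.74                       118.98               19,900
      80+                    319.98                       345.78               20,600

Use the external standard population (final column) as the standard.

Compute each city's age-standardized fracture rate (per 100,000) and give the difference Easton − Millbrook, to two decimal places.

-14.90

Standard total = 82,300; weights = 0.2430, 0.2649, 0.2418, 0.2503.
Easton: 0.2430×14.62 + 0.2649×31.43 + 0.2418×96.74 + 0.2503×319.98 = 115.3619 per 100,000.
Millbrook: 0.2430×12.73 + 0.2649×44.74 + 0.2418×118.98 + 0.2503×345.78 = 130.2637 per 100,000.
Difference = 115.3619 − 130.2637 = -14.9017.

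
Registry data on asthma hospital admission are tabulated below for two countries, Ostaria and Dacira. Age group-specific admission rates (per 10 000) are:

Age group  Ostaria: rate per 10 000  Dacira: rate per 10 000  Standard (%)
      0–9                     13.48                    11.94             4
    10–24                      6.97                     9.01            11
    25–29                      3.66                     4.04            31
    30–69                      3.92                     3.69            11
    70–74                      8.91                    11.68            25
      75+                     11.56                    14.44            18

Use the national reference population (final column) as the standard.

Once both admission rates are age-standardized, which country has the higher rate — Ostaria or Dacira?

Standard weights: 0.04, 0.11, 0.31, 0.11, 0.25, 0.18.
Ostaria: 0.0400×13.48 + 0.1100×6.97 + 0.3100×3.66 + 0.1100×3.92 + 0.2500×8.91 + 0.1800×11.56 = 7.1800 per 10 000.
Dacira: 0.0400×11.94 + 0.1100×9.01 + 0.3100×4.04 + 0.1100×3.69 + 0.2500×11.68 + 0.1800×14.44 = 8.6462 per 10 000.

Dacira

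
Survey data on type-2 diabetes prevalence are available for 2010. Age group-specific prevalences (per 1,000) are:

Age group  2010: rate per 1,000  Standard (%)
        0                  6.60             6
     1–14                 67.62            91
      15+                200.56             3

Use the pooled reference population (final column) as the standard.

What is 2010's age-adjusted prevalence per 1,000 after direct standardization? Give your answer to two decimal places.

Standard weights: 0.06, 0.91, 0.03.
Standardized rate: 0.0600×6.60 + 0.9100×67.62 + 0.0300×200.56 = 67.9470 per 1,000.

67.95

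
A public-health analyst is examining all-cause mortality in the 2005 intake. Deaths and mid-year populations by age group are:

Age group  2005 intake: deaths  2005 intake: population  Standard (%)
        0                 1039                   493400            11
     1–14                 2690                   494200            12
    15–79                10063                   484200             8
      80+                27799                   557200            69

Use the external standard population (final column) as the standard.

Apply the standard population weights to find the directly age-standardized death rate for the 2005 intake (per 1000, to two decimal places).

Age-specific rates per 1000 for the 2005 intake: 2.106, 5.443, 20.783, 49.891.
Standard weights: 0.11, 0.12, 0.08, 0.69.
Standardized rate: 0.1100×2.106 + 0.1200×5.443 + 0.0800×20.783 + 0.6900×49.891 = 36.9719 per 1000.

36.97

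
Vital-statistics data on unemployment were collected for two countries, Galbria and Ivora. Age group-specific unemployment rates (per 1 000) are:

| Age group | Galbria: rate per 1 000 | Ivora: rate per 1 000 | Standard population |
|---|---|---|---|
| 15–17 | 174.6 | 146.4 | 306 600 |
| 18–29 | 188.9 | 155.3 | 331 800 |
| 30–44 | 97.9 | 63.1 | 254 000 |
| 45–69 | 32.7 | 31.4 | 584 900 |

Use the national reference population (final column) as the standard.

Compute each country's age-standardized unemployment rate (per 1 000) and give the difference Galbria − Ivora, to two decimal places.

Standard total = 1 477 300; weights = 0.2075, 0.2246, 0.1719, 0.3959.
Galbria: 0.2075×174.6 + 0.2246×188.9 + 0.1719×97.9 + 0.3959×32.7 = 108.4426 per 1 000.
Ivora: 0.2075×146.4 + 0.2246×155.3 + 0.1719×63.1 + 0.3959×31.4 = 88.5453 per 1 000.
Difference = 108.4426 − 88.5453 = 19.8972.

19.90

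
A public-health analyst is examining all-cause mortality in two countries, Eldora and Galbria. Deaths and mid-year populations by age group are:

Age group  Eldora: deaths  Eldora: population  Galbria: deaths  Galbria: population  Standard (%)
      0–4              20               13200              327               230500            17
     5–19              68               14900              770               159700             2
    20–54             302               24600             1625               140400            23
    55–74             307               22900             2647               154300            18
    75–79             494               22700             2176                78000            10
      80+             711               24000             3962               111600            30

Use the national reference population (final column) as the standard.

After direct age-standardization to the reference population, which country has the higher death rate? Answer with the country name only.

Galbria

Age-specific rates per 100000 for Eldora: 151.52, 456.38, 1227.64, 1340.61, 2176.21, 2962.50.
For Galbria: 141.87, 482.15, 1157.41, 1715.49, 2789.74, 3550.18.
Standard weights: 0.17, 0.02, 0.23, 0.18, 0.10, 0.30.
Eldora: 0.1700×151.52 + 0.0200×456.38 + 0.2300×1227.64 + 0.1800×1340.61 + 0.1000×2176.21 + 0.3000×2962.50 = 1664.9240 per 100000.
Galbria: 0.1700×141.87 + 0.0200×482.15 + 0.2300×1157.41 + 0.1800×1715.49 + 0.1000×2789.74 + 0.3000×3550.18 = 1952.7801 per 100000.
The crude rates (1555.19 vs 1315.84) would put Eldora higher, but that reflects its age composition; once standardized to a common age structure, Galbria has the higher underlying rate.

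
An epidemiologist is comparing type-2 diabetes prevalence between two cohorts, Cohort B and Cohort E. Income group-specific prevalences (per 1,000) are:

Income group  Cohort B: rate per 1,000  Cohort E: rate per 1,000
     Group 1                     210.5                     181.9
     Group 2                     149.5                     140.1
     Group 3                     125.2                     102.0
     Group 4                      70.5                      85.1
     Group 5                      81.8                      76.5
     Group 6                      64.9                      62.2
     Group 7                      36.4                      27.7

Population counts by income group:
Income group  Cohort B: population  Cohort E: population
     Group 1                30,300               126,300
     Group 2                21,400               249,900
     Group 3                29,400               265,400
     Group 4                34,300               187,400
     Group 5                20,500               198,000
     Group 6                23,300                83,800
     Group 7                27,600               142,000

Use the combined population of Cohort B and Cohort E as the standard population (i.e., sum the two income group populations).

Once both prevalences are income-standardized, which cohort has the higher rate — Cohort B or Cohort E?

Combined standard total = 1,439,600; weights = 0.1088, 0.1885, 0.2048, 0.1540, 0.1518, 0.0744, 0.1178.
Cohort B: 0.1088×210.5 + 0.1885×149.5 + 0.2048×125.2 + 0.1540×70.5 + 0.1518×81.8 + 0.0744×64.9 + 0.1178×36.4 = 109.0997 per 1,000.
Cohort E: 0.1088×181.9 + 0.1885×140.1 + 0.2048×102.0 + 0.1540×85.1 + 0.1518×76.5 + 0.0744×62.2 + 0.1178×27.7 = 99.6844 per 1,000.

Cohort B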